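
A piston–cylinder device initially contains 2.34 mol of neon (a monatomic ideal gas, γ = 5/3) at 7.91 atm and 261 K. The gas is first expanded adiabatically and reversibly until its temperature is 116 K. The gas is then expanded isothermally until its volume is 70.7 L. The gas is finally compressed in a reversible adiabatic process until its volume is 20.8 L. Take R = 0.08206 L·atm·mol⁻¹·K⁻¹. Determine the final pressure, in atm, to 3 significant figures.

From PV = nRT: V₁ = nRT₁/P₁ = 6.336 L.
Reversible adiabatic, γ = 5/3: P₂ = P₁·(T₂/T₁)^(γ/(γ−1)) = 1.042 atm; V₂ = V₁·(T₁/T₂)^(1/(γ−1)) = 21.38 L.
T constant ⇒ Boyle's law P V = const: T₃ = T₂; P₃ = P₂·(V₂/V₃) = 0.3151 atm.
Reversible adiabatic, γ = 5/3: T₄ = T₃·(V₃/V₄)^(γ−1) = 262.2 K; P₄ = P₃·(V₃/V₄)^γ = 2.421 atm.

P₄ ≈ 2.42 atm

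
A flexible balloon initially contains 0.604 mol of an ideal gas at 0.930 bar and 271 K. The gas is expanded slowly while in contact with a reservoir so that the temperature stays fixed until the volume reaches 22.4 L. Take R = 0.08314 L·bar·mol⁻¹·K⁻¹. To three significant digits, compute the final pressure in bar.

P₂ ≈ 0.608 bar

From PV = nRT: V₁ = nRT₁/P₁ = 14.63 L.
T constant ⇒ Boyle's law P V = const: T₂ = T₁; P₂ = P₁·(V₁/V₂) = 0.6075 bar.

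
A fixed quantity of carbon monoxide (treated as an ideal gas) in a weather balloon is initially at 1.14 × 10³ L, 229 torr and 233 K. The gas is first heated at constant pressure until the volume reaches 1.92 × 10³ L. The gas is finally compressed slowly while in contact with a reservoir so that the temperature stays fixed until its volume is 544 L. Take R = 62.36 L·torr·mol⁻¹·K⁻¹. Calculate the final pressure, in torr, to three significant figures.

P₃ ≈ 808 torr

P constant ⇒ V ∝ T: P₂ = P₁; T₂ = T₁·(V₂/V₁) = 392.4 K.
Isothermal, so P V is constant: T₃ = T₂; P₃ = P₂·(V₂/V₃) = 808.2 torr.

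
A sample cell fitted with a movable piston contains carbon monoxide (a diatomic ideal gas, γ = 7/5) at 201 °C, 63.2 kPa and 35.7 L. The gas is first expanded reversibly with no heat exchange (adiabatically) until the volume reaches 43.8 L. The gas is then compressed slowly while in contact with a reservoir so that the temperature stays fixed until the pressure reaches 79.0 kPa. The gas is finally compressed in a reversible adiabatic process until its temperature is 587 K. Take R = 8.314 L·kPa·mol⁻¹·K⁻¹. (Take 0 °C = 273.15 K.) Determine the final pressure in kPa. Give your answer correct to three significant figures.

P₄ ≈ 222 kPa

Convert: T₁ = 474.1 K.
Reversible adiabatic, γ = 7/5: T₂ = T₁·(V₁/V₂)^(γ−1) = 436.9 K; P₂ = P₁·(V₁/V₂)^γ = 47.47 kPa.
Isothermal, so P V is constant: T₃ = T₂; V₃ = V₂·(P₂/P₃) = 26.32 L.
Adiabatic (γ = 7/5), T V^(γ−1) and P V^γ constant: P₄ = P₃·(T₄/T₃)^(γ/(γ−1)) = 222.1 kPa; V₄ = V₃·(T₃/T₄)^(1/(γ−1)) = 12.58 L.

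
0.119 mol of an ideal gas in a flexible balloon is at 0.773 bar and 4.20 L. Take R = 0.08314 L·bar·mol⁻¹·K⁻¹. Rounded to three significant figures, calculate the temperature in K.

PV = nRT ⇒ T = PV/(nR) = (0.773 × 4.20) / (0.119 × 0.08314)

T ≈ 328 K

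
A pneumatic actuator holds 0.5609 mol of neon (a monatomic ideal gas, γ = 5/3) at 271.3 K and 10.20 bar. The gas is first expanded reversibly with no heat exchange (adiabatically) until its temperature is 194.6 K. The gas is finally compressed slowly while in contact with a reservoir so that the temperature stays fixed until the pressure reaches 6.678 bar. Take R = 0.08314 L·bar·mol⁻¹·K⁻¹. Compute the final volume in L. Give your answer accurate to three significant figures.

From PV = nRT: V₁ = nRT₁/P₁ = 1.240 L.
Reversible adiabatic, γ = 5/3: P₂ = P₁·(T₂/T₁)^(γ/(γ−1)) = 4.445 bar; V₂ = V₁·(T₁/T₂)^(1/(γ−1)) = 2.042 L.
T constant ⇒ Boyle's law P V = const: T₃ = T₂; V₃ = V₂·(P₂/P₃) = 1.359 L.

V₃ ≈ 1.36 L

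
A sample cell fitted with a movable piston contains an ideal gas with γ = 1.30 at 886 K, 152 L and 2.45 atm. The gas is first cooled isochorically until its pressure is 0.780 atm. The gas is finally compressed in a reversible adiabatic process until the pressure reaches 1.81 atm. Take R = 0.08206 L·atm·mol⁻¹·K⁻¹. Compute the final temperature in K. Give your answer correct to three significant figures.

T₃ ≈ 343 K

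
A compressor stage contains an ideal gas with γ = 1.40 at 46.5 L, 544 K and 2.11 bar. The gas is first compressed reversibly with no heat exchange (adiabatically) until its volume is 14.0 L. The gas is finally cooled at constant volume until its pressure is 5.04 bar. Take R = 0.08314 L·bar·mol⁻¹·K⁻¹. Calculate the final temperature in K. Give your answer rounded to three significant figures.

Reversible adiabatic, γ = 1.40: T₂ = T₁·(V₁/V₂)^(γ−1) = 879.3 K; P₂ = P₁·(V₁/V₂)^γ = 11.33 bar.
V constant ⇒ P ∝ T: V₃ = V₂; T₃ = T₂·(P₃/P₂) = 391.2 K.

T₃ ≈ 391 K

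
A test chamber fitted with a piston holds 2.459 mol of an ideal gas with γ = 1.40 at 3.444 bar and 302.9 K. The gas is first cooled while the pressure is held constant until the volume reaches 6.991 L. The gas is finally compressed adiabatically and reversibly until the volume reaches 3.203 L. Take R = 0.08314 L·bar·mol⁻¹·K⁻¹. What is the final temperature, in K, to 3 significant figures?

From PV = nRT: V₁ = nRT₁/P₁ = 17.98 L.
Isobaric, so V/T is constant: P₂ = P₁; T₂ = T₁·(V₂/V₁) = 117.8 K.
Adiabatic (γ = 1.40), T V^(γ−1) and P V^γ constant: T₃ = T₂·(V₂/V₃)^(γ−1) = 160.9 K; P₃ = P₂·(V₂/V₃)^γ = 10.27 bar.

T₃ ≈ 161 K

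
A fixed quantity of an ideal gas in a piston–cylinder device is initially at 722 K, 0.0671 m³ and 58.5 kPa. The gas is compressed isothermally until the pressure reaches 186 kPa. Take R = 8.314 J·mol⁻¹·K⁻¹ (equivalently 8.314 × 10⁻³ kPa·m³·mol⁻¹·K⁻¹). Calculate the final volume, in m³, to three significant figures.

Isothermal, so P V is constant: T₂ = T₁; V₂ = V₁·(P₁/P₂) = 0.02110 m³.

V₂ ≈ 0.0211 m³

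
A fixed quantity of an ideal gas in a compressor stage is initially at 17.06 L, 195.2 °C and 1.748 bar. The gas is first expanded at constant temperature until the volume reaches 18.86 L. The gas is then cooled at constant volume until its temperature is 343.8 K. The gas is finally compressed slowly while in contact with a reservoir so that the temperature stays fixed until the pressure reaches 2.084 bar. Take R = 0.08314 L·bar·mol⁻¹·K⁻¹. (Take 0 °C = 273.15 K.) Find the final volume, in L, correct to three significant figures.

Convert: T₁ = 468.3 K.
T constant ⇒ Boyle's law P V = const: T₂ = T₁; P₂ = P₁·(V₁/V₂) = 1.581 bar.
Isochoric, so P/T is constant: V₃ = V₂; P₃ = P₂·(T₃/T₂) = 1.161 bar.
Isothermal, so P V is constant: T₄ = T₃; V₄ = V₃·(P₃/P₄) = 10.50 L.

V₄ ≈ 10.5 L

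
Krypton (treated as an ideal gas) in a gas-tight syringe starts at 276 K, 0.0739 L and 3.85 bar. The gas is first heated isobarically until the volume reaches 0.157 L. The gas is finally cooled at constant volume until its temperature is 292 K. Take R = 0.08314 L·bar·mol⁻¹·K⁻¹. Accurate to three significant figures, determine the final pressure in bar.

P₃ ≈ 1.92 bar

P constant ⇒ V ∝ T: P₂ = P₁; T₂ = T₁·(V₂/V₁) = 586.4 K.
V constant ⇒ P ∝ T: V₃ = V₂; P₃ = P₂·(T₃/T₂) = 1.917 bar.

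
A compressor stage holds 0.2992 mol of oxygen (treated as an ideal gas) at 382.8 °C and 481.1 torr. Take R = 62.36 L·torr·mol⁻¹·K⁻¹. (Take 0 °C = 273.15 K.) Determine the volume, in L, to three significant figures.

Convert: T = 655.95 K.
PV = nRT ⇒ V = nRT/P = (0.2992 × 62.36 × 655.95) / 481.1

V ≈ 25.4 L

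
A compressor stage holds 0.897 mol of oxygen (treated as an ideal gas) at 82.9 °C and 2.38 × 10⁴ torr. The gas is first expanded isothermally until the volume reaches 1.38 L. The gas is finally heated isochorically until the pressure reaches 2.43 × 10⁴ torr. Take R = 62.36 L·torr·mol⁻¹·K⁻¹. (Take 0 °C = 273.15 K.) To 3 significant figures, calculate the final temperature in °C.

Convert: T₁ = 356.0 K.
From PV = nRT: V₁ = nRT₁/P₁ = 0.8368 L.
T constant ⇒ Boyle's law P V = const: T₂ = T₁; P₂ = P₁·(V₁/V₂) = 1.443e+04 torr.
V constant ⇒ P ∝ T: V₃ = V₂; T₃ = T₂·(P₃/P₂) = 599.5 K.

T₃ ≈ 326 °C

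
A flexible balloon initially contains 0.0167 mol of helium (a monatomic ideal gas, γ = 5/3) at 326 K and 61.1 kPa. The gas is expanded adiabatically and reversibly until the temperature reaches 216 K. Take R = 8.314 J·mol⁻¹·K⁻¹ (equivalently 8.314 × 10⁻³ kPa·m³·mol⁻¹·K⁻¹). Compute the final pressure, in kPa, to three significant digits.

P₂ ≈ 21.8 kPa

From PV = nRT: V₁ = nRT₁/P₁ = 0.0007408 m³.
Reversible adiabatic, γ = 5/3: P₂ = P₁·(T₂/T₁)^(γ/(γ−1)) = 21.83 kPa; V₂ = V₁·(T₁/T₂)^(1/(γ−1)) = 0.001374 m³.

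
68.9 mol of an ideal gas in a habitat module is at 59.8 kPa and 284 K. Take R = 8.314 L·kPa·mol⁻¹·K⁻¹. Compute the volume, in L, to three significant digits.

V ≈ 2.72e+03 L

PV = nRT ⇒ V = nRT/P = (68.9 × 8.314 × 284) / 59.8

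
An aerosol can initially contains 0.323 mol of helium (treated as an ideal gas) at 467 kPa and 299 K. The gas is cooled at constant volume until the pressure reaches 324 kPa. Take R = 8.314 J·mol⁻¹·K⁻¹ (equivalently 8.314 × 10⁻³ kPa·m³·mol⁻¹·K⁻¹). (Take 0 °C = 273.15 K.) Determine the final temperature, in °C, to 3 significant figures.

T₂ ≈ -65.7 °C

From PV = nRT: V₁ = nRT₁/P₁ = 0.001719 m³.
Isochoric, so P/T is constant: V₂ = V₁; T₂ = T₁·(P₂/P₁) = 207.4 K.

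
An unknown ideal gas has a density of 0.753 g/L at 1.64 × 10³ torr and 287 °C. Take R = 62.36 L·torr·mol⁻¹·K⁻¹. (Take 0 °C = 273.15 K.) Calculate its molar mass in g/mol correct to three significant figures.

M ≈ 16.0 g/mol

ρ = PM/(RT) ⇒ M = ρRT/P = (0.753 × 62.36 × 560.1) / 1.64e+03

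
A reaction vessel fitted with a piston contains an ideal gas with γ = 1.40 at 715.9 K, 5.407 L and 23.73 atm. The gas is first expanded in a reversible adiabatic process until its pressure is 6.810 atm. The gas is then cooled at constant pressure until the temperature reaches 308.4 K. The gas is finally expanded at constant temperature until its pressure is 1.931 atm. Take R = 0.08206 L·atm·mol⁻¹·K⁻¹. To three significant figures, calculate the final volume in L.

Reversible adiabatic, γ = 1.40: T₂ = T₁·(P₂/P₁)^((γ−1)/γ) = 501.1 K; V₂ = V₁·(P₁/P₂)^(1/γ) = 13.19 L.
P constant ⇒ V ∝ T: P₃ = P₂; V₃ = V₂·(T₃/T₂) = 8.117 L.
Isothermal, so P V is constant: T₄ = T₃; V₄ = V₃·(P₃/P₄) = 28.62 L.

V₄ ≈ 28.6 L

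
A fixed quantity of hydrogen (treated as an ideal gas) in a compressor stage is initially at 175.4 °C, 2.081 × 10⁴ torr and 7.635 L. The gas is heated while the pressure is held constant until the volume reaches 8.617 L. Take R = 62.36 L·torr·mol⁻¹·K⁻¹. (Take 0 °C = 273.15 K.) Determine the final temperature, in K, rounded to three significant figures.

T₂ ≈ 506 K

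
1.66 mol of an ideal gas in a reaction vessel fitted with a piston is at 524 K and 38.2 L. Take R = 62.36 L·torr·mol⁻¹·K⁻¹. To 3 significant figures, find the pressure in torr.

PV = nRT ⇒ P = nRT/V = (1.66 × 62.36 × 524) / 38.2

P ≈ 1.42e+03 torr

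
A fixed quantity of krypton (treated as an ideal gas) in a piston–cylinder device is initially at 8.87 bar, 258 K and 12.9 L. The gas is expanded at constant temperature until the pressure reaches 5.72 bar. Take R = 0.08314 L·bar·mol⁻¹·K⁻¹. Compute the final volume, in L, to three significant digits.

V₂ ≈ 20.0 L

T constant ⇒ Boyle's law P V = const: T₂ = T₁; V₂ = V₁·(P₁/P₂) = 20.00 L.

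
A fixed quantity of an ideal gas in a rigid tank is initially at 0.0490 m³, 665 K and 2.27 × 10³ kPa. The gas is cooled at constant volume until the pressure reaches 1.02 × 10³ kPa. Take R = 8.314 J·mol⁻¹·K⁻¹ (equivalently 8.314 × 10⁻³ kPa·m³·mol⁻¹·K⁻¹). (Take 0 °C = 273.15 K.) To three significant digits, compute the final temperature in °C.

V constant ⇒ P ∝ T: V₂ = V₁; T₂ = T₁·(P₂/P₁) = 298.8 K.

T₂ ≈ 25.7 °C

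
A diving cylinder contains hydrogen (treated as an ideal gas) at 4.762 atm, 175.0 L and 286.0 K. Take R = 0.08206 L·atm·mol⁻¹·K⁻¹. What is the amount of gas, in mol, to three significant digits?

PV = nRT ⇒ n = PV/(RT) = (4.762 × 175.0) / (0.08206 × 286.0)

n ≈ 35.5 mol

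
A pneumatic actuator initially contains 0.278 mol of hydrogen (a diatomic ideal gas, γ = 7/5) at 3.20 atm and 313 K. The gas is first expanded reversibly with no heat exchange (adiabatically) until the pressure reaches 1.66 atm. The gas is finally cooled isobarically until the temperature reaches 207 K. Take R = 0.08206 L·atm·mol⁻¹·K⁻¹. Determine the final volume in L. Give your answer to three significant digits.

From PV = nRT: V₁ = nRT₁/P₁ = 2.231 L.
Reversible adiabatic, γ = 7/5: T₂ = T₁·(P₂/P₁)^((γ−1)/γ) = 259.5 K; V₂ = V₁·(P₁/P₂)^(1/γ) = 3.566 L.
Isobaric, so V/T is constant: P₃ = P₂; V₃ = V₂·(T₃/T₂) = 2.845 L.

V₃ ≈ 2.84 L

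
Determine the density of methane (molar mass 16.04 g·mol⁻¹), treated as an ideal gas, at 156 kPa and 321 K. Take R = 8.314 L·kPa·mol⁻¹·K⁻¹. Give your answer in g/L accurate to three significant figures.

ρ ≈ 0.938 g/L

ρ = PM/(RT) = (156 × 16.04) / (8.314 × 321.0)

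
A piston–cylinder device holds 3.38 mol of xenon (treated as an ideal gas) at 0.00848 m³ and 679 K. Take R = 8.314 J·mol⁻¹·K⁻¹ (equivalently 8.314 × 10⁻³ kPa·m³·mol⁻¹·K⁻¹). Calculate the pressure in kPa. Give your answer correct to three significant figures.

P ≈ 2.25e+03 kPa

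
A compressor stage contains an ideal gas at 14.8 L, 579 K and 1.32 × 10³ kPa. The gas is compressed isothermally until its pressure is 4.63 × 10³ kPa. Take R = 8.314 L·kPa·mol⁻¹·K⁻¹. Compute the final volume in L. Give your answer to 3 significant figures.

V₂ ≈ 4.22 L

Isothermal, so P V is constant: T₂ = T₁; V₂ = V₁·(P₁/P₂) = 4.219 L.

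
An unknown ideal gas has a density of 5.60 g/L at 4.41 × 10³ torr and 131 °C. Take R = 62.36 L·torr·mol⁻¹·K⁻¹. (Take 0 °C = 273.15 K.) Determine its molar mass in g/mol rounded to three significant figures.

ρ = PM/(RT) ⇒ M = ρRT/P = (5.60 × 62.36 × 404.1) / 4.41e+03

M ≈ 32.0 g/mol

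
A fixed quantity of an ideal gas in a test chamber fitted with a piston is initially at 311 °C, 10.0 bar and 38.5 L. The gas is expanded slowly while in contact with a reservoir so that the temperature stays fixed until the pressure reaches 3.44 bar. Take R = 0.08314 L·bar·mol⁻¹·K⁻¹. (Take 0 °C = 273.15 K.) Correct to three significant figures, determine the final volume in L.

Convert: T₁ = 584.1 K.
T constant ⇒ Boyle's law P V = const: T₂ = T₁; V₂ = V₁·(P₁/P₂) = 111.9 L.

V₂ ≈ 112 L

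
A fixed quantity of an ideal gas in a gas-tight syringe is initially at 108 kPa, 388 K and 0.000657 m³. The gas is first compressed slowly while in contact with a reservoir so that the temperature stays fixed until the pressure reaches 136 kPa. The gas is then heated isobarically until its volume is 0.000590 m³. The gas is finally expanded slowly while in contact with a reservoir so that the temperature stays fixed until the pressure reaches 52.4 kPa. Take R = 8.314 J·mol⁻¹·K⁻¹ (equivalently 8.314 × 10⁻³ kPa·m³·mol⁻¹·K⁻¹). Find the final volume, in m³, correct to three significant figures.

Isothermal, so P V is constant: T₂ = T₁; V₂ = V₁·(P₁/P₂) = 0.0005217 m³.
P constant ⇒ V ∝ T: P₃ = P₂; T₃ = T₂·(V₃/V₂) = 438.8 K.
Isothermal, so P V is constant: T₄ = T₃; V₄ = V₃·(P₃/P₄) = 0.001531 m³.

V₄ ≈ 0.00153 m³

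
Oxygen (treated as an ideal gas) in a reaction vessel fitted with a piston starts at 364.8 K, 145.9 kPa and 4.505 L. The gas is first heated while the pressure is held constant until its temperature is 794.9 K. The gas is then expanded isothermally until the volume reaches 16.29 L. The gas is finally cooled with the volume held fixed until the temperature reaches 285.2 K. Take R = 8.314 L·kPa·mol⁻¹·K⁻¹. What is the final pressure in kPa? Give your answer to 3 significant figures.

P₄ ≈ 31.5 kPa

P constant ⇒ V ∝ T: P₂ = P₁; V₂ = V₁·(T₂/T₁) = 9.816 L.
Isothermal, so P V is constant: T₃ = T₂; P₃ = P₂·(V₂/V₃) = 87.92 kPa.
Isochoric, so P/T is constant: V₄ = V₃; P₄ = P₃·(T₄/T₃) = 31.54 kPa.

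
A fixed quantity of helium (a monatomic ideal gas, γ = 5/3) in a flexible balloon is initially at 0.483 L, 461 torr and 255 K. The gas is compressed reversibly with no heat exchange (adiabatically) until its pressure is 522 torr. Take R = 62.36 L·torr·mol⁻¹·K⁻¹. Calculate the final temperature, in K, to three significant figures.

Reversible adiabatic, γ = 5/3: T₂ = T₁·(P₂/P₁)^((γ−1)/γ) = 268.0 K; V₂ = V₁·(P₁/P₂)^(1/γ) = 0.4483 L.

T₂ ≈ 268 K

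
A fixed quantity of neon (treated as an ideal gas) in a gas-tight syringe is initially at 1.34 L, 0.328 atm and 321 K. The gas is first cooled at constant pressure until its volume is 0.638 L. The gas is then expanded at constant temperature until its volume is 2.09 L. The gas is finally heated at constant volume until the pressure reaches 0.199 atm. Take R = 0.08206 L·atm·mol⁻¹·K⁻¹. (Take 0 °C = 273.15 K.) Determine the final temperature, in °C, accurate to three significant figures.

T₄ ≈ 30.6 °C

Isobaric, so V/T is constant: P₂ = P₁; T₂ = T₁·(V₂/V₁) = 152.8 K.
T constant ⇒ Boyle's law P V = const: T₃ = T₂; P₃ = P₂·(V₂/V₃) = 0.1001 atm.
Isochoric, so P/T is constant: V₄ = V₃; T₄ = T₃·(P₄/P₃) = 303.8 K.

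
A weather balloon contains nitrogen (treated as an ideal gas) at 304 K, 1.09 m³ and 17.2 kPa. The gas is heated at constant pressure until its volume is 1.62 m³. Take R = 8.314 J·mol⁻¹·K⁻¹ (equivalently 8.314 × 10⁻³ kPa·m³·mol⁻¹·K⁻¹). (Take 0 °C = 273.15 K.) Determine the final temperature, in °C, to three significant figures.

P constant ⇒ V ∝ T: P₂ = P₁; T₂ = T₁·(V₂/V₁) = 451.8 K.

T₂ ≈ 179 °C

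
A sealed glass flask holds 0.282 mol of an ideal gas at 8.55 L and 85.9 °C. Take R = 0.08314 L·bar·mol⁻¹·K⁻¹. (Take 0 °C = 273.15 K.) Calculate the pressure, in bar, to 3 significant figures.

Convert: T = 359.05 K.
PV = nRT ⇒ P = nRT/V = (0.282 × 0.08314 × 359.05) / 8.55

P ≈ 0.985 bar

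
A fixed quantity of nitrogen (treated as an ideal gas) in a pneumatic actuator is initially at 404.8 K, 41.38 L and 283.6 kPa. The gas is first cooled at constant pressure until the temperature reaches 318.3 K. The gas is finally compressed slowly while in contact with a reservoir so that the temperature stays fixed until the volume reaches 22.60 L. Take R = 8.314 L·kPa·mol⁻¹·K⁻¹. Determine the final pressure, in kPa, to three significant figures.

P constant ⇒ V ∝ T: P₂ = P₁; V₂ = V₁·(T₂/T₁) = 32.54 L.
T constant ⇒ Boyle's law P V = const: T₃ = T₂; P₃ = P₂·(V₂/V₃) = 408.3 kPa.

P₃ ≈ 408 kPa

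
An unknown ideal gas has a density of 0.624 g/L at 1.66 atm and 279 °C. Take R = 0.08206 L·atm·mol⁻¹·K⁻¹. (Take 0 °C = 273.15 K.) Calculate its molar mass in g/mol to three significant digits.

M ≈ 17.0 g/mol

ρ = PM/(RT) ⇒ M = ρRT/P = (0.624 × 0.08206 × 552.1) / 1.66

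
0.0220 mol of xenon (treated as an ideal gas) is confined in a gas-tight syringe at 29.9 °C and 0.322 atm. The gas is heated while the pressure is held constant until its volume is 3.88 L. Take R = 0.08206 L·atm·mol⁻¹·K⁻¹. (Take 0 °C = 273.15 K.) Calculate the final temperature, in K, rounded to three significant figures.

T₂ ≈ 692 K

Convert: T₁ = 303.0 K.
From PV = nRT: V₁ = nRT₁/P₁ = 1.699 L.
P constant ⇒ V ∝ T: P₂ = P₁; T₂ = T₁·(V₂/V₁) = 692.0 K.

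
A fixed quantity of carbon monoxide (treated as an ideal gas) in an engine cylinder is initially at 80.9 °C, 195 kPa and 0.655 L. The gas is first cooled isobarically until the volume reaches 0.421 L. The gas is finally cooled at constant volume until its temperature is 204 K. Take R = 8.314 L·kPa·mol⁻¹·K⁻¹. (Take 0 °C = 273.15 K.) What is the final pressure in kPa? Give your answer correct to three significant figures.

P₃ ≈ 175 kPa

Convert: T₁ = 354.0 K.
Isobaric, so V/T is constant: P₂ = P₁; T₂ = T₁·(V₂/V₁) = 227.6 K.
V constant ⇒ P ∝ T: V₃ = V₂; P₃ = P₂·(T₃/T₂) = 174.8 kPa.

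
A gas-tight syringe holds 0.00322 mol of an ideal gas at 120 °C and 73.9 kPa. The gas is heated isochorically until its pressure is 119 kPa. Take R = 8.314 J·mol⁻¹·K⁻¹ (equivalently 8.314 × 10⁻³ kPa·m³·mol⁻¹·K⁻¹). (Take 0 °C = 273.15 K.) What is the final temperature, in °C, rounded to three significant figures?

Convert: T₁ = 393.1 K.
From PV = nRT: V₁ = nRT₁/P₁ = 0.0001424 m³.
Isochoric, so P/T is constant: V₂ = V₁; T₂ = T₁·(P₂/P₁) = 633.1 K.

T₂ ≈ 360 °C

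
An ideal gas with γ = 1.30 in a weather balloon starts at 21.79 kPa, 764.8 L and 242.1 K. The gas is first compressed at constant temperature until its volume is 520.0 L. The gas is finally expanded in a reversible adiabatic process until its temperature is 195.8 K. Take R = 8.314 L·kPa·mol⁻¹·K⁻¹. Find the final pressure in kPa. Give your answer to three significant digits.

P₃ ≈ 12.8 kPa

T constant ⇒ Boyle's law P V = const: T₂ = T₁; P₂ = P₁·(V₁/V₂) = 32.05 kPa.
Reversible adiabatic, γ = 1.30: P₃ = P₂·(T₃/T₂)^(γ/(γ−1)) = 12.77 kPa; V₃ = V₂·(T₂/T₃)^(1/(γ−1)) = 1055 L.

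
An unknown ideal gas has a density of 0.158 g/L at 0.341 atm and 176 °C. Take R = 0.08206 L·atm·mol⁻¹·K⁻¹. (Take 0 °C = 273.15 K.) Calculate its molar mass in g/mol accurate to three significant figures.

M ≈ 17.1 g/mol

ρ = PM/(RT) ⇒ M = ρRT/P = (0.158 × 0.08206 × 449.1) / 0.341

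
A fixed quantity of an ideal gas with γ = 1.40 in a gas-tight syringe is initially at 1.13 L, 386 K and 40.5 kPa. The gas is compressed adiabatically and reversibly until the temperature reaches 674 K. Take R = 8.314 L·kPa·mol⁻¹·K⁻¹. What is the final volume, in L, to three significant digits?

Reversible adiabatic, γ = 1.40: P₂ = P₁·(T₂/T₁)^(γ/(γ−1)) = 284.9 kPa; V₂ = V₁·(T₁/T₂)^(1/(γ−1)) = 0.2805 L.

V₂ ≈ 0.280 L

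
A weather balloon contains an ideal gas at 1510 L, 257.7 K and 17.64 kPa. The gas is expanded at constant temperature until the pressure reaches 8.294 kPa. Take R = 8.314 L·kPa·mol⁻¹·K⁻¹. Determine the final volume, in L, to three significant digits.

V₂ ≈ 3.21e+03 L

Isothermal, so P V is constant: T₂ = T₁; V₂ = V₁·(P₁/P₂) = 3212 L.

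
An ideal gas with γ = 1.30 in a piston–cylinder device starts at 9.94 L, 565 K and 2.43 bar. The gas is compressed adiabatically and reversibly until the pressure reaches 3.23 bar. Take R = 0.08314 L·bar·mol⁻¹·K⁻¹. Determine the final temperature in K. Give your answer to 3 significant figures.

T₂ ≈ 603 K

Reversible adiabatic, γ = 1.30: T₂ = T₁·(P₂/P₁)^((γ−1)/γ) = 603.4 K; V₂ = V₁·(P₁/P₂)^(1/γ) = 7.986 L.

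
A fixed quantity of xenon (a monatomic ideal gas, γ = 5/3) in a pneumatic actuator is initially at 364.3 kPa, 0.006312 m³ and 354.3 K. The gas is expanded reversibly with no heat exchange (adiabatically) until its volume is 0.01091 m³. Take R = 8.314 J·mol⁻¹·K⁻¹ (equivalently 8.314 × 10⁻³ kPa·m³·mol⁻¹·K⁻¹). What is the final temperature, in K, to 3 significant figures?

Reversible adiabatic, γ = 5/3: T₂ = T₁·(V₁/V₂)^(γ−1) = 246.0 K; P₂ = P₁·(V₁/V₂)^γ = 146.3 kPa.

T₂ ≈ 246 K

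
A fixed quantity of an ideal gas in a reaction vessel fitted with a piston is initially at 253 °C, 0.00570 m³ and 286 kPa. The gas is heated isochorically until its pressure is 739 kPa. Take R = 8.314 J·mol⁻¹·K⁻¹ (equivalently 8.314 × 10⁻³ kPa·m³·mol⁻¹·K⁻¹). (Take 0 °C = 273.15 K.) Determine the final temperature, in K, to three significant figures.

T₂ ≈ 1.36e+03 K

Convert: T₁ = 526.1 K.
Isochoric, so P/T is constant: V₂ = V₁; T₂ = T₁·(P₂/P₁) = 1360 K.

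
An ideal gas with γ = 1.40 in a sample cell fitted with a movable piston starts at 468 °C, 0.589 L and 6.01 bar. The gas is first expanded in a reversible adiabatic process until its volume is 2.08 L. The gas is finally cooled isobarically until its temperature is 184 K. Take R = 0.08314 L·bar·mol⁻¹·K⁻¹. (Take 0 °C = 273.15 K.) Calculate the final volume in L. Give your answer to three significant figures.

Convert: T₁ = 741.1 K.
Reversible adiabatic, γ = 1.40: T₂ = T₁·(V₁/V₂)^(γ−1) = 447.4 K; P₂ = P₁·(V₁/V₂)^γ = 1.027 bar.
P constant ⇒ V ∝ T: P₃ = P₂; V₃ = V₂·(T₃/T₂) = 0.8554 L.

V₃ ≈ 0.855 L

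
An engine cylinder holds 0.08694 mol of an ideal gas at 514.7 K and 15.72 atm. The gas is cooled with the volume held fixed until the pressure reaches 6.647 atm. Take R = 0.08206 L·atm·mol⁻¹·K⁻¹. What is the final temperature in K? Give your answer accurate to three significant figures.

From PV = nRT: V₁ = nRT₁/P₁ = 0.2336 L.
V constant ⇒ P ∝ T: V₂ = V₁; T₂ = T₁·(P₂/P₁) = 217.6 K.

T₂ ≈ 218 K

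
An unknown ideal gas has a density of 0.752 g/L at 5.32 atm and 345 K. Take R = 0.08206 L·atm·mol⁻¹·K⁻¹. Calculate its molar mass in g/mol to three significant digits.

ρ = PM/(RT) ⇒ M = ρRT/P = (0.752 × 0.08206 × 345.0) / 5.32

M ≈ 4.00 g/mol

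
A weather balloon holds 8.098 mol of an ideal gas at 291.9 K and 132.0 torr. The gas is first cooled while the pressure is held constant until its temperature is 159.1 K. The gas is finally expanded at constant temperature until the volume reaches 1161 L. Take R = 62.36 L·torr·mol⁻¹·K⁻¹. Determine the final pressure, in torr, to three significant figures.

From PV = nRT: V₁ = nRT₁/P₁ = 1117 L.
Isobaric, so V/T is constant: P₂ = P₁; V₂ = V₁·(T₂/T₁) = 608.7 L.
T constant ⇒ Boyle's law P V = const: T₃ = T₂; P₃ = P₂·(V₂/V₃) = 69.20 torr.

P₃ ≈ 69.2 torr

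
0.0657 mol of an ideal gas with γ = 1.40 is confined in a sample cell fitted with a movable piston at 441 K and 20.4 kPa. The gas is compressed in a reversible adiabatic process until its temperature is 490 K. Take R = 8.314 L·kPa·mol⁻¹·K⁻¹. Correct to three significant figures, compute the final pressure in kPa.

From PV = nRT: V₁ = nRT₁/P₁ = 11.81 L.
Adiabatic (γ = 1.40), T V^(γ−1) and P V^γ constant: P₂ = P₁·(T₂/T₁)^(γ/(γ−1)) = 29.50 kPa; V₂ = V₁·(T₁/T₂)^(1/(γ−1)) = 9.074 L.

P₂ ≈ 29.5 kPa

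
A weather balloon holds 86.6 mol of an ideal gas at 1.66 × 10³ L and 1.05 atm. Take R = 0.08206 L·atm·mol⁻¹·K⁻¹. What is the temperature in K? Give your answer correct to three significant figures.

PV = nRT ⇒ T = PV/(nR) = (1.05 × 1.66e+03) / (86.6 × 0.08206)

T ≈ 245 K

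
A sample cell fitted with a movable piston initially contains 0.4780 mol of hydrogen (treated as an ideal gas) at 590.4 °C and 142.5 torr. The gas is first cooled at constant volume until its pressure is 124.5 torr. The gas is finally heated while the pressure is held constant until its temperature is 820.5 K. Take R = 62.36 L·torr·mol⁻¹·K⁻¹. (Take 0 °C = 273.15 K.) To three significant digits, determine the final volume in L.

Convert: T₁ = 863.5 K.
From PV = nRT: V₁ = nRT₁/P₁ = 180.6 L.
Isochoric, so P/T is constant: V₂ = V₁; T₂ = T₁·(P₂/P₁) = 754.5 K.
Isobaric, so V/T is constant: P₃ = P₂; V₃ = V₂·(T₃/T₂) = 196.4 L.

V₃ ≈ 196 L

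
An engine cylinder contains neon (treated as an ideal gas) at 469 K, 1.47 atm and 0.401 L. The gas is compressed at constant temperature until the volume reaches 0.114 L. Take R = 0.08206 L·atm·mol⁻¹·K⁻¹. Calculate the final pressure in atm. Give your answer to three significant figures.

P₂ ≈ 5.17 atm

Isothermal, so P V is constant: T₂ = T₁; P₂ = P₁·(V₁/V₂) = 5.171 atm.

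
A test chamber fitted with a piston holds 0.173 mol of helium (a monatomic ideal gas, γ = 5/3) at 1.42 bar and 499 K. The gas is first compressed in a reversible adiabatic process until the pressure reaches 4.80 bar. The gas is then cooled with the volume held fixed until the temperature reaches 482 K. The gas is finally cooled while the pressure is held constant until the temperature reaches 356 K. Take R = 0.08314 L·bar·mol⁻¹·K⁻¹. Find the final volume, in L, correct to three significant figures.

From PV = nRT: V₁ = nRT₁/P₁ = 5.054 L.
Reversible adiabatic, γ = 5/3: T₂ = T₁·(P₂/P₁)^((γ−1)/γ) = 812.2 K; V₂ = V₁·(P₁/P₂)^(1/γ) = 2.434 L.
V constant ⇒ P ∝ T: V₃ = V₂; P₃ = P₂·(T₃/T₂) = 2.848 bar.
P constant ⇒ V ∝ T: P₄ = P₃; V₄ = V₃·(T₄/T₃) = 1.798 L.

V₄ ≈ 1.80 L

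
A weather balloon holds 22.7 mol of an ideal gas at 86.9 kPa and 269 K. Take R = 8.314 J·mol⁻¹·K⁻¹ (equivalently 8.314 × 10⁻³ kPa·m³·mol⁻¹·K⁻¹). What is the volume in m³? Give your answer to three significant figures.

V ≈ 0.584 m³

PV = nRT ⇒ V = nRT/P = (22.7 × 8.314 × 10⁻³ × 269) / 86.9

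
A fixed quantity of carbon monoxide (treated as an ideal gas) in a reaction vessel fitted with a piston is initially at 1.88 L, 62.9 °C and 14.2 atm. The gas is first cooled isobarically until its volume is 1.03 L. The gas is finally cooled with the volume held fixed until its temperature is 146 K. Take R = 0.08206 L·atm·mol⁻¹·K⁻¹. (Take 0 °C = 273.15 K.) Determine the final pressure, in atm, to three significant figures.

Convert: T₁ = 336.0 K.
P constant ⇒ V ∝ T: P₂ = P₁; T₂ = T₁·(V₂/V₁) = 184.1 K.
Isochoric, so P/T is constant: V₃ = V₂; P₃ = P₂·(T₃/T₂) = 11.26 atm.

P₃ ≈ 11.3 atm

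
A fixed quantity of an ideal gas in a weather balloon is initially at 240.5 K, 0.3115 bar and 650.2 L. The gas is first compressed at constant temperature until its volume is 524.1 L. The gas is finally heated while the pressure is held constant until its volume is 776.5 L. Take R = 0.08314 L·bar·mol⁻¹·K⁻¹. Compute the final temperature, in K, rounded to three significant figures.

T₃ ≈ 356 K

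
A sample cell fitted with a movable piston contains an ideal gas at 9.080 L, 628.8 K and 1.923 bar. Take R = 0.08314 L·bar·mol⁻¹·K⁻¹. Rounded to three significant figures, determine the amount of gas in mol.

PV = nRT ⇒ n = PV/(RT) = (1.923 × 9.080) / (0.08314 × 628.8)

n ≈ 0.334 mol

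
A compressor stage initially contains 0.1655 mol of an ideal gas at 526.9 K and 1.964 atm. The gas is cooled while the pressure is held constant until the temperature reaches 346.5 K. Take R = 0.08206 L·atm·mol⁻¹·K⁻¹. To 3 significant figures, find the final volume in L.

V₂ ≈ 2.40 L

From PV = nRT: V₁ = nRT₁/P₁ = 3.643 L.
Isobaric, so V/T is constant: P₂ = P₁; V₂ = V₁·(T₂/T₁) = 2.396 L.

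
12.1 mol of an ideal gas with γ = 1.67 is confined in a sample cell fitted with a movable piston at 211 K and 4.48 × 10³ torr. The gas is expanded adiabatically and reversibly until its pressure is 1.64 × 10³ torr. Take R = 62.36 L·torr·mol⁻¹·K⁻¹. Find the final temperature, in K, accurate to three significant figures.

From PV = nRT: V₁ = nRT₁/P₁ = 35.54 L.
Adiabatic (γ = 1.67), T V^(γ−1) and P V^γ constant: T₂ = T₁·(P₂/P₁)^((γ−1)/γ) = 141.0 K; V₂ = V₁·(P₁/P₂)^(1/γ) = 64.87 L.

T₂ ≈ 141 K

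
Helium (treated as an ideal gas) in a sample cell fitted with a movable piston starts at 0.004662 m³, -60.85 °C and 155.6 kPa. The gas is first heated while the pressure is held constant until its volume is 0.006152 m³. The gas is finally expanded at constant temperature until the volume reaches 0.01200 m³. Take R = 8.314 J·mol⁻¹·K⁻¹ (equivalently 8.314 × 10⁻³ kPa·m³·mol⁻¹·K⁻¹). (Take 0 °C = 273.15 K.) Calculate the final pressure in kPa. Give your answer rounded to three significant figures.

Convert: T₁ = 212.3 K.
P constant ⇒ V ∝ T: P₂ = P₁; T₂ = T₁·(V₂/V₁) = 280.2 K.
T constant ⇒ Boyle's law P V = const: T₃ = T₂; P₃ = P₂·(V₂/V₃) = 79.77 kPa.

P₃ ≈ 79.8 kPa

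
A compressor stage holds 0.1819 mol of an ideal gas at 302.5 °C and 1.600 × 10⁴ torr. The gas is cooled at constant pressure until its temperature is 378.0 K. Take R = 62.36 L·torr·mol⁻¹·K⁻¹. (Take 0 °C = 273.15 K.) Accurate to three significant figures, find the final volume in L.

V₂ ≈ 0.268 L

Convert: T₁ = 575.6 K.
From PV = nRT: V₁ = nRT₁/P₁ = 0.4081 L.
Isobaric, so V/T is constant: P₂ = P₁; V₂ = V₁·(T₂/T₁) = 0.2680 L.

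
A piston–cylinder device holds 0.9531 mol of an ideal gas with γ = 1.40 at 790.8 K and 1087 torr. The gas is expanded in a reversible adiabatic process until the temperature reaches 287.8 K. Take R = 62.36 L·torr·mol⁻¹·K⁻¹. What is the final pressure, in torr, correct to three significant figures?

P₂ ≈ 31.6 torr

From PV = nRT: V₁ = nRT₁/P₁ = 43.24 L.
Reversible adiabatic, γ = 1.40: P₂ = P₁·(T₂/T₁)^(γ/(γ−1)) = 31.61 torr; V₂ = V₁·(T₁/T₂)^(1/(γ−1)) = 541.2 L.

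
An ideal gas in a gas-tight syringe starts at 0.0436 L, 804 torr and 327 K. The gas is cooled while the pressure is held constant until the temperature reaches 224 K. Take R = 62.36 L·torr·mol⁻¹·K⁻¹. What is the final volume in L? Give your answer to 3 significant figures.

V₂ ≈ 0.0299 L

Isobaric, so V/T is constant: P₂ = P₁; V₂ = V₁·(T₂/T₁) = 0.02987 L.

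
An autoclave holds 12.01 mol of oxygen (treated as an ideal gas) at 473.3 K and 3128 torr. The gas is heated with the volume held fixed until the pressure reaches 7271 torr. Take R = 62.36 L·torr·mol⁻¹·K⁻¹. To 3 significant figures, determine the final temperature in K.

From PV = nRT: V₁ = nRT₁/P₁ = 113.3 L.
Isochoric, so P/T is constant: V₂ = V₁; T₂ = T₁·(P₂/P₁) = 1100 K.

T₂ ≈ 1.10e+03 K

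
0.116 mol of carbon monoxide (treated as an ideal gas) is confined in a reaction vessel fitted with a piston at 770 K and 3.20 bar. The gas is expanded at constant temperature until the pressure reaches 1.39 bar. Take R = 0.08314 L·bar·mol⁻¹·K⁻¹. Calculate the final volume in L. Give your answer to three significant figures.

From PV = nRT: V₁ = nRT₁/P₁ = 2.321 L.
T constant ⇒ Boyle's law P V = const: T₂ = T₁; V₂ = V₁·(P₁/P₂) = 5.342 L.

V₂ ≈ 5.34 L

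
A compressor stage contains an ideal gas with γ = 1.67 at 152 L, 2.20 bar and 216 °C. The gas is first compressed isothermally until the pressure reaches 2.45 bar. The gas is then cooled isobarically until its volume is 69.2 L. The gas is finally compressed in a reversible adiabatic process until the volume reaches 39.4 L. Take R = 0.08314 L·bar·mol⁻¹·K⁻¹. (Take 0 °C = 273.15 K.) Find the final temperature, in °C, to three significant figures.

Convert: T₁ = 489.1 K.
Isothermal, so P V is constant: T₂ = T₁; V₂ = V₁·(P₁/P₂) = 136.5 L.
P constant ⇒ V ∝ T: P₃ = P₂; T₃ = T₂·(V₃/V₂) = 248.0 K.
Adiabatic (γ = 1.67), T V^(γ−1) and P V^γ constant: T₄ = T₃·(V₃/V₄)^(γ−1) = 361.7 K; P₄ = P₃·(V₃/V₄)^γ = 6.276 bar.

T₄ ≈ 88.5 °C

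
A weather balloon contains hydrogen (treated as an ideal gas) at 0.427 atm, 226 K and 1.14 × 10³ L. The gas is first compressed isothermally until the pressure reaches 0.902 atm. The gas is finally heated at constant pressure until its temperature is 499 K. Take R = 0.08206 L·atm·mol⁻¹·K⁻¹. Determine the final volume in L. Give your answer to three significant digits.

Isothermal, so P V is constant: T₂ = T₁; V₂ = V₁·(P₁/P₂) = 539.7 L.
Isobaric, so V/T is constant: P₃ = P₂; V₃ = V₂·(T₃/T₂) = 1192 L.

V₃ ≈ 1.19e+03 L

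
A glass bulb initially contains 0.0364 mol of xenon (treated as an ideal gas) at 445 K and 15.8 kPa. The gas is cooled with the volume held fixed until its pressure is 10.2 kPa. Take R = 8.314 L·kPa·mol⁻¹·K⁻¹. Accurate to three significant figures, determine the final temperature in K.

From PV = nRT: V₁ = nRT₁/P₁ = 8.523 L.
V constant ⇒ P ∝ T: V₂ = V₁; T₂ = T₁·(P₂/P₁) = 287.3 K.

T₂ ≈ 287 K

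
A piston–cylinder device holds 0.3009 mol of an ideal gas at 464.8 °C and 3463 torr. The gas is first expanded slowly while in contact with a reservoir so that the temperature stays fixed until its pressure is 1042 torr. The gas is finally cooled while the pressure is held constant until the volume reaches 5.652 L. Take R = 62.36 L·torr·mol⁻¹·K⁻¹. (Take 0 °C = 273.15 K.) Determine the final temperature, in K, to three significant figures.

T₃ ≈ 314 K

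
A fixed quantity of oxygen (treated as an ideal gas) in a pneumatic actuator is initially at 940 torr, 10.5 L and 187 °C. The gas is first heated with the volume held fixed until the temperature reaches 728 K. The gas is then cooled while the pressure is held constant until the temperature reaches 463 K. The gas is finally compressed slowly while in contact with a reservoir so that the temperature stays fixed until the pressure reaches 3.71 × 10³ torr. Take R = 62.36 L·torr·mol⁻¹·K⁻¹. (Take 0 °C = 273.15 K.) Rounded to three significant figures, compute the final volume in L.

Convert: T₁ = 460.1 K.
Isochoric, so P/T is constant: V₂ = V₁; P₂ = P₁·(T₂/T₁) = 1487 torr.
Isobaric, so V/T is constant: P₃ = P₂; V₃ = V₂·(T₃/T₂) = 6.678 L.
Isothermal, so P V is constant: T₄ = T₃; V₄ = V₃·(P₃/P₄) = 2.677 L.

V₄ ≈ 2.68 L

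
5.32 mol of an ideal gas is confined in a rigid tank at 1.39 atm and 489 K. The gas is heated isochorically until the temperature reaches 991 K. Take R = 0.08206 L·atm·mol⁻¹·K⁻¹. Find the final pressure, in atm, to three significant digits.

From PV = nRT: V₁ = nRT₁/P₁ = 153.6 L.
V constant ⇒ P ∝ T: V₂ = V₁; P₂ = P₁·(T₂/T₁) = 2.817 atm.

P₂ ≈ 2.82 atm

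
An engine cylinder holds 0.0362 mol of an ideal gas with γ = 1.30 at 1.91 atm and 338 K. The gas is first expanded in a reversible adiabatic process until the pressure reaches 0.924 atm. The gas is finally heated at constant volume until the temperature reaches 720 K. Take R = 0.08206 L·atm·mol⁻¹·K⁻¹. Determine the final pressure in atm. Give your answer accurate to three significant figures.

P₃ ≈ 2.33 atm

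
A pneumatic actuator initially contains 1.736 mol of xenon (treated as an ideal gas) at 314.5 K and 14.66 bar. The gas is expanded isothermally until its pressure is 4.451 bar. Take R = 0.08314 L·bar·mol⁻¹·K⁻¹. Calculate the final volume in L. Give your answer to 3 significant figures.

V₂ ≈ 10.2 L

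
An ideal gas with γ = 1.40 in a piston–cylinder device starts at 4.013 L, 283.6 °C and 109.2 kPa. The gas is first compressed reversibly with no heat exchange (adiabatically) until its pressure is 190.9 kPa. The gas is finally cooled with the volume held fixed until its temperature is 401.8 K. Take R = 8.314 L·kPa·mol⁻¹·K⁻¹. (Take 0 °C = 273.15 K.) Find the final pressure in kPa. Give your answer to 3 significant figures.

Convert: T₁ = 556.8 K.
Reversible adiabatic, γ = 1.40: T₂ = T₁·(P₂/P₁)^((γ−1)/γ) = 653.1 K; V₂ = V₁·(P₁/P₂)^(1/γ) = 2.693 L.
Isochoric, so P/T is constant: V₃ = V₂; P₃ = P₂·(T₃/T₂) = 117.4 kPa.

P₃ ≈ 117 kPa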